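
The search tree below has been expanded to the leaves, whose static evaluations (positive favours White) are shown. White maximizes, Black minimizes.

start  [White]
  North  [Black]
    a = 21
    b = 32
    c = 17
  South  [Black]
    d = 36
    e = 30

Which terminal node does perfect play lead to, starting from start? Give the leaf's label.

e

North (Black): min(21, 32, 17) = 17
South (Black): min(36, 30) = 30
start (White): max(17, 30) = 30
At start, White picks South (highest: 30).
At South, Black picks e (lowest: 30).
Terminal value 30.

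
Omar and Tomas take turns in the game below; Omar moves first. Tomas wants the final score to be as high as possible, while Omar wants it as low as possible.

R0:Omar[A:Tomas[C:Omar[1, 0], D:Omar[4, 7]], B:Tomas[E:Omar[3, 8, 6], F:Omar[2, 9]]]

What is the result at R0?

3

C (Omar): min(1, 0) = 0
D (Omar): min(4, 7) = 4
A (Tomas): max(0, 4) = 4
E (Omar): min(3, 8, 6) = 3
F (Omar): min(2, 9) = 2
B (Tomas): max(3, 2) = 3
R0 (Omar): min(4, 3) = 3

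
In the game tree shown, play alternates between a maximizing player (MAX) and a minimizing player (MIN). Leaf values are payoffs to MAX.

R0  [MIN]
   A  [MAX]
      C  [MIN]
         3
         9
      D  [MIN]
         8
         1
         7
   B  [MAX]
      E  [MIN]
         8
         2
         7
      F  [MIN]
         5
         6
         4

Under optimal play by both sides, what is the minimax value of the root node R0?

3

C (MIN): min(3, 9) = 3
D (MIN): min(8, 1, 7) = 1
A (MAX): max(3, 1) = 3
E (MIN): min(8, 2, 7) = 2
F (MIN): min(5, 6, 4) = 4
B (MAX): max(2, 4) = 4
R0 (MIN): min(3, 4) = 3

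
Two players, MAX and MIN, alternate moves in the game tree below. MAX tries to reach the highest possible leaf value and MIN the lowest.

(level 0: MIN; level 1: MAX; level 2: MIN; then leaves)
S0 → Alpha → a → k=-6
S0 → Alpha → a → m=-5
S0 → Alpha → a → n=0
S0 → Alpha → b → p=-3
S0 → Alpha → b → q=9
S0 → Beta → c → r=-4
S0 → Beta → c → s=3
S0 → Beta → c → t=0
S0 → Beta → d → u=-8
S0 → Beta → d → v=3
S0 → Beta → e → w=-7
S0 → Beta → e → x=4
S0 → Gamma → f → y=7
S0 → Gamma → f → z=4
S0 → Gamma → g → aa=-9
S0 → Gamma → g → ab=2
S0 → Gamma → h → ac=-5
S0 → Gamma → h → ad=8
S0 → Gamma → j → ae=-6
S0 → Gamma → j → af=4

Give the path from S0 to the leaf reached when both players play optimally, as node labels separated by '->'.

a (MIN): min(-6, -5, 0) = -6
b (MIN): min(-3, 9) = -3
Alpha (MAX): max(-6, -3) = -3
c (MIN): min(-4, 3, 0) = -4
d (MIN): min(-8, 3) = -8
e (MIN): min(-7, 4) = -7
Beta (MAX): max(-4, -8, -7) = -4
f (MIN): min(7, 4) = 4
g (MIN): min(-9, 2) = -9
h (MIN): min(-5, 8) = -5
j (MIN): min(-6, 4) = -6
Gamma (MAX): max(4, -9, -5, -6) = 4
S0 (MIN): min(-3, -4, 4) = -4
At S0, MIN picks Beta (lowest: -4).
At Beta, MAX picks c (highest: -4).
At c, MIN picks r (lowest: -4).
Terminal value -4.

S0 -> Beta -> c -> r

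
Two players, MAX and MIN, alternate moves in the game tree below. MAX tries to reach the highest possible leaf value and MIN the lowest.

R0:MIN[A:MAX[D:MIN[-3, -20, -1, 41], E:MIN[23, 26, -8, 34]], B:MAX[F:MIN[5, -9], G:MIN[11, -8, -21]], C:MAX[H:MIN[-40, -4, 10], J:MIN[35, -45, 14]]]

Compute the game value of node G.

G (MIN): min(11, -8, -21) = -21

-21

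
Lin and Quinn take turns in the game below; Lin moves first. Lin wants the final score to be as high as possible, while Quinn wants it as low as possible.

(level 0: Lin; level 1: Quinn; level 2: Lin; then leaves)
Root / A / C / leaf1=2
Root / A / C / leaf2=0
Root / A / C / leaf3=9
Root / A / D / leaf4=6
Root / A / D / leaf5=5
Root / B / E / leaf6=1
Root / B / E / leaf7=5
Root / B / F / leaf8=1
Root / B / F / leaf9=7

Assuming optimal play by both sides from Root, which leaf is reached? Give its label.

leaf4

C (Lin): max(2, 0, 9) = 9
D (Lin): max(6, 5) = 6
A (Quinn): min(9, 6) = 6
E (Lin): max(1, 5) = 5
F (Lin): max(1, 7) = 7
B (Quinn): min(5, 7) = 5
Root (Lin): max(6, 5) = 6
At Root, Lin picks A (highest: 6).
At A, Quinn picks D (lowest: 6).
At D, Lin picks leaf4 (highest: 6).
Terminal value 6.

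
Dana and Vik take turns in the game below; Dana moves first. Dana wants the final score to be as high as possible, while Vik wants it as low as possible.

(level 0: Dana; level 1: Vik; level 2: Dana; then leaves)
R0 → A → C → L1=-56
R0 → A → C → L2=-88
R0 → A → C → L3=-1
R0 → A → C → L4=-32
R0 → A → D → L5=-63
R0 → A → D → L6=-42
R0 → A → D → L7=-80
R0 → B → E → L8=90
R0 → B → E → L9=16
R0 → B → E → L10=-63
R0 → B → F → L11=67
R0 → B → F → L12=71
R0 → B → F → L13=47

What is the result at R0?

C (Dana): max(-56, -88, -1, -32) = -1
D (Dana): max(-63, -42, -80) = -42
A (Vik): min(-1, -42) = -42
E (Dana): max(90, 16, -63) = 90
F (Dana): max(67, 71, 47) = 71
B (Vik): min(90, 71) = 71
R0 (Dana): max(-42, 71) = 71

71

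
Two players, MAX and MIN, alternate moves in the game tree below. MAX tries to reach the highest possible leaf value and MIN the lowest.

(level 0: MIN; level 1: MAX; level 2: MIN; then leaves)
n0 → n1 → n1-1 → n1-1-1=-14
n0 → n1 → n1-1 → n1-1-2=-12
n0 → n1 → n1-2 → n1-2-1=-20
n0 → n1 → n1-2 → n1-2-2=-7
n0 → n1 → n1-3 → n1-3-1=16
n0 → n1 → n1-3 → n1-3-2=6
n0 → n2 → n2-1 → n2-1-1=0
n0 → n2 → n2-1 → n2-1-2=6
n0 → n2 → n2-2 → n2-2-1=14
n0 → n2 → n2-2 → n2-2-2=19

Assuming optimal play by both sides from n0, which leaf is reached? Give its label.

n1-3-2

n1-1 (MIN): min(-14, -12) = -14
n1-2 (MIN): min(-20, -7) = -20
n1-3 (MIN): min(16, 6) = 6
n1 (MAX): max(-14, -20, 6) = 6
n2-1 (MIN): min(0, 6) = 0
n2-2 (MIN): min(14, 19) = 14
n2 (MAX): max(0, 14) = 14
n0 (MIN): min(6, 14) = 6
At n0, MIN picks n1 (lowest: 6).
At n1, MAX picks n1-3 (highest: 6).
At n1-3, MIN picks n1-3-2 (lowest: 6).
Terminal value 6.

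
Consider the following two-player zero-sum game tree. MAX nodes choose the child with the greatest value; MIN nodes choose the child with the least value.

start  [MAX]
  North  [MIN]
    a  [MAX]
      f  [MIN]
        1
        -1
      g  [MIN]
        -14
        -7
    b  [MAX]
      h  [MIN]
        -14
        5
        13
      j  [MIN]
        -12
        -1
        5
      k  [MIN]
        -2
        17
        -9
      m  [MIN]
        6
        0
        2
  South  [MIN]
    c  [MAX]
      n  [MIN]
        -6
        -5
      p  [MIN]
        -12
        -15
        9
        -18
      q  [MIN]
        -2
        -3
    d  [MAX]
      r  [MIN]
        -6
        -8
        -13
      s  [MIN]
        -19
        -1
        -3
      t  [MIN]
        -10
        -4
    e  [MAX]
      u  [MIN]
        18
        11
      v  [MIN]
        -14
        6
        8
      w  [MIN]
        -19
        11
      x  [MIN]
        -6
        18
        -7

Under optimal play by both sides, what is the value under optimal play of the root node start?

f (MIN): min(1, -1) = -1
g (MIN): min(-14, -7) = -14
a (MAX): max(-1, -14) = -1
h (MIN): min(-14, 5, 13) = -14
j (MIN): min(-12, -1, 5) = -12
k (MIN): min(-2, 17, -9) = -9
m (MIN): min(6, 0, 2) = 0
b (MAX): max(-14, -12, -9, 0) = 0
North (MIN): min(-1, 0) = -1
n (MIN): min(-6, -5) = -6
p (MIN): min(-12, -15, 9, -18) = -18
q (MIN): min(-2, -3) = -3
c (MAX): max(-6, -18, -3) = -3
r (MIN): min(-6, -8, -13) = -13
s (MIN): min(-19, -1, -3) = -19
t (MIN): min(-10, -4) = -10
d (MAX): max(-13, -19, -10) = -10
u (MIN): min(18, 11) = 11
v (MIN): min(-14, 6, 8) = -14
w (MIN): min(-19, 11) = -19
x (MIN): min(-6, 18, -7) = -7
e (MAX): max(11, -14, -19, -7) = 11
South (MIN): min(-3, -10, 11) = -10
start (MAX): max(-1, -10) = -1

-1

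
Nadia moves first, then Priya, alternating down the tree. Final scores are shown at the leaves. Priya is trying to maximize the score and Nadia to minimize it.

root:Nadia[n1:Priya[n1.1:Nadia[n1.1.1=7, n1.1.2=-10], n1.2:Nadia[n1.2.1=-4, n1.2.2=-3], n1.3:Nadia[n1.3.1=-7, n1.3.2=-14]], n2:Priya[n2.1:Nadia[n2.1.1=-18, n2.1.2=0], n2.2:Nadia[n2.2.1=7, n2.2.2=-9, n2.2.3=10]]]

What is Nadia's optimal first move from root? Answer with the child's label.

n2

n1.1 (Nadia): min(7, -10) = -10
n1.2 (Nadia): min(-4, -3) = -4
n1.3 (Nadia): min(-7, -14) = -14
n1 (Priya): max(-10, -4, -14) = -4
n2.1 (Nadia): min(-18, 0) = -18
n2.2 (Nadia): min(7, -9, 10) = -9
n2 (Priya): max(-18, -9) = -9
root (Nadia): min(-4, -9) = -9
Nadia at root wants the lowest of {n1=-4, n2=-9}, so chooses n2.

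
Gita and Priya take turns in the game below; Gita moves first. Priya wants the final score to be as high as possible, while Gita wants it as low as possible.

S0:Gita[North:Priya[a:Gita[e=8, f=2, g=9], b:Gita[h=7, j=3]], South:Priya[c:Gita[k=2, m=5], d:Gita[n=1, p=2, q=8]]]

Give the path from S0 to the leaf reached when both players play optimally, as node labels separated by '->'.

S0 -> South -> c -> k

a (Gita): min(8, 2, 9) = 2
b (Gita): min(7, 3) = 3
North (Priya): max(2, 3) = 3
c (Gita): min(2, 5) = 2
d (Gita): min(1, 2, 8) = 1
South (Priya): max(2, 1) = 2
S0 (Gita): min(3, 2) = 2
At S0, Gita picks South (lowest: 2).
At South, Priya picks c (highest: 2).
At c, Gita picks k (lowest: 2).
Terminal value 2.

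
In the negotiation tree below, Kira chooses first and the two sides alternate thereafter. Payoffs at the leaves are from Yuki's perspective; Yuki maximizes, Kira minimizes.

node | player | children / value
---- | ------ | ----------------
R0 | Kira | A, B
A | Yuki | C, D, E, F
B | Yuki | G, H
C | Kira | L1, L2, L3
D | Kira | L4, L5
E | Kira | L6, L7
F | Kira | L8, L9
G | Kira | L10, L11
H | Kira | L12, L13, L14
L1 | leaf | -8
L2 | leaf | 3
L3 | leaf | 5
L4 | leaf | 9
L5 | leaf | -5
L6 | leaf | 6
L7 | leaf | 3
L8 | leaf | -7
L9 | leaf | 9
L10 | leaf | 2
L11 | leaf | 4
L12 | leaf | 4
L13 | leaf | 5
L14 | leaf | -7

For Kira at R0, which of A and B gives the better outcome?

B

C (Kira): min(-8, 3, 5) = -8
D (Kira): min(9, -5) = -5
E (Kira): min(6, 3) = 3
F (Kira): min(-7, 9) = -7
A (Yuki): max(-8, -5, 3, -7) = 3
G (Kira): min(2, 4) = 2
H (Kira): min(4, 5, -7) = -7
B (Yuki): max(2, -7) = 2
Kira prefers the lower value; A=3, B=2. B is better since 2 < 3.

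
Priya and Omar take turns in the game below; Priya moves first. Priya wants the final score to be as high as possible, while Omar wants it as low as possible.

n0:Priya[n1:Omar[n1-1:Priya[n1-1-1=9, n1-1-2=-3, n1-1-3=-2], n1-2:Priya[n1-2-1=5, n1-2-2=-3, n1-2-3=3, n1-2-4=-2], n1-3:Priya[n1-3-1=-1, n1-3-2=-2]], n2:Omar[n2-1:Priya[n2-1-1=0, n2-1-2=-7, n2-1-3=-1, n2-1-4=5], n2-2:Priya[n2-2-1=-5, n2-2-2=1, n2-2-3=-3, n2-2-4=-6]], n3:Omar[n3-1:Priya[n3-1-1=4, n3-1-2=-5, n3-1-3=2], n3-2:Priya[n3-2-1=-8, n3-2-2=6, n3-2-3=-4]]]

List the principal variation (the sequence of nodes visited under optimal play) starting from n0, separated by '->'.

n0 -> n3 -> n3-1 -> n3-1-1

n1-1 (Priya): max(9, -3, -2) = 9
n1-2 (Priya): max(5, -3, 3, -2) = 5
n1-3 (Priya): max(-1, -2) = -1
n1 (Omar): min(9, 5, -1) = -1
n2-1 (Priya): max(0, -7, -1, 5) = 5
n2-2 (Priya): max(-5, 1, -3, -6) = 1
n2 (Omar): min(5, 1) = 1
n3-1 (Priya): max(4, -5, 2) = 4
n3-2 (Priya): max(-8, 6, -4) = 6
n3 (Omar): min(4, 6) = 4
n0 (Priya): max(-1, 1, 4) = 4
At n0, Priya picks n3 (highest: 4).
At n3, Omar picks n3-1 (lowest: 4).
At n3-1, Priya picks n3-1-1 (highest: 4).
Terminal value 4.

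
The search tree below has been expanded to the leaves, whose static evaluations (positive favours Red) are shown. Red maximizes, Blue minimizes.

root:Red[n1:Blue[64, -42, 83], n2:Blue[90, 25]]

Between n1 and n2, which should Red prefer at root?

n1 (Blue): min(64, -42, 83) = -42
n2 (Blue): min(90, 25) = 25
Red prefers the higher value; n1=-42, n2=25. n2 is better since 25 > -42.

n2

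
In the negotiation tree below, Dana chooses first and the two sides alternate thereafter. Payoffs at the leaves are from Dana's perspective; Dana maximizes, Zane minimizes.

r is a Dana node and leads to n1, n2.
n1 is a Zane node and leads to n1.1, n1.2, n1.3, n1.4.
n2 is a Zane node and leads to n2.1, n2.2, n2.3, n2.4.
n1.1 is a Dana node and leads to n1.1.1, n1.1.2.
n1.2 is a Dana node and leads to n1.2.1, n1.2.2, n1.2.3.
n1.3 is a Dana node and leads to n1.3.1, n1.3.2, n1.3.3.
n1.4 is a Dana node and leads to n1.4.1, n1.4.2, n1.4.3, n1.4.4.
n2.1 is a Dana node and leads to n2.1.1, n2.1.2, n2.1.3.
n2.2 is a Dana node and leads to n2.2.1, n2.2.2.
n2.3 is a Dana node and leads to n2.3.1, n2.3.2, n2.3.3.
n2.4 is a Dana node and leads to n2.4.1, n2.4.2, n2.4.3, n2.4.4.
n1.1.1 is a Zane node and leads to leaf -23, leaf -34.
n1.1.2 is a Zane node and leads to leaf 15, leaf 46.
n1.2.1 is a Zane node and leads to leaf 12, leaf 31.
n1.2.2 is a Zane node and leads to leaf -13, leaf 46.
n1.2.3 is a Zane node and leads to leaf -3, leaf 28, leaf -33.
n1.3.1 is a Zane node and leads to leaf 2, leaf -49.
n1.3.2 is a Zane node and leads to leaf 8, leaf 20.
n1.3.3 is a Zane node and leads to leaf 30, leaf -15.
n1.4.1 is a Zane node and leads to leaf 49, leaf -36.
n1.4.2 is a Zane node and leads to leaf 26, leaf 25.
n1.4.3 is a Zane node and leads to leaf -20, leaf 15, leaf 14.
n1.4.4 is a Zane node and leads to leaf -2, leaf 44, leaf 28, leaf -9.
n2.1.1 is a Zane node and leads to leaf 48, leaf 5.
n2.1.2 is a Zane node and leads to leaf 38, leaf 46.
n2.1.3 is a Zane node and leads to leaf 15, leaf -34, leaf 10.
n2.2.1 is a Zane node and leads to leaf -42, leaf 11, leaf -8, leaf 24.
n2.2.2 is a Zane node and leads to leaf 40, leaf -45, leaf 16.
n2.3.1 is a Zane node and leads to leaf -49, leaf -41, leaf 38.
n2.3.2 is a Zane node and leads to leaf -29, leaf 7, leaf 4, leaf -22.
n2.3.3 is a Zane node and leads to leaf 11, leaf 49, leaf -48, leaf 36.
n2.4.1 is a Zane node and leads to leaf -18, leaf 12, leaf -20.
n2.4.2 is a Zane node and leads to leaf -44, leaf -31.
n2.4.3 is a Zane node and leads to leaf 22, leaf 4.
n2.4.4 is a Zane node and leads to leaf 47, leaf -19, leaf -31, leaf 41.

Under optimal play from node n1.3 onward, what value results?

n1.3.1 (Zane): min(2, -49) = -49
n1.3.2 (Zane): min(8, 20) = 8
n1.3.3 (Zane): min(30, -15) = -15
n1.3 (Dana): max(-49, 8, -15) = 8

8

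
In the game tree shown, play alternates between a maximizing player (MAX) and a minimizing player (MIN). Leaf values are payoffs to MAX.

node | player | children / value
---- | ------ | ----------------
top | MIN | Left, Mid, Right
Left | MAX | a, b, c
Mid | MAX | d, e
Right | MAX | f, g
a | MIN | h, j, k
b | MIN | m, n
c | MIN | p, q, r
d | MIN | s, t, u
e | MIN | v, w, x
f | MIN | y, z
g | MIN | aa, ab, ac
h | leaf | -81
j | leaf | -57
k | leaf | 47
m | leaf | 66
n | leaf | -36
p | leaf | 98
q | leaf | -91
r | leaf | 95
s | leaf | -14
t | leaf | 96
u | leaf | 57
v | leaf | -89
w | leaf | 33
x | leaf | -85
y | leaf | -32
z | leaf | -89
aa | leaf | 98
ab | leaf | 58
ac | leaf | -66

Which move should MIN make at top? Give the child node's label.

Right

a (MIN): min(-81, -57, 47) = -81
b (MIN): min(66, -36) = -36
c (MIN): min(98, -91, 95) = -91
Left (MAX): max(-81, -36, -91) = -36
d (MIN): min(-14, 96, 57) = -14
e (MIN): min(-89, 33, -85) = -89
Mid (MAX): max(-14, -89) = -14
f (MIN): min(-32, -89) = -89
g (MIN): min(98, 58, -66) = -66
Right (MAX): max(-89, -66) = -66
top (MIN): min(-36, -14, -66) = -66
MIN at top wants the lowest of {Left=-36, Mid=-14, Right=-66}, so chooses Right.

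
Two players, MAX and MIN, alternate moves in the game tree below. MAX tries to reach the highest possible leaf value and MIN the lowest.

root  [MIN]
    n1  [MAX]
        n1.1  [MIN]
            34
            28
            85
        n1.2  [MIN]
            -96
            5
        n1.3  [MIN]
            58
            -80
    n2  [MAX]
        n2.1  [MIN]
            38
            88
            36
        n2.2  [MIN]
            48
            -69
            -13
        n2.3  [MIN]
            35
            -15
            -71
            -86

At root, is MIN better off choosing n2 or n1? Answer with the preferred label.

n1

n2.1 (MIN): min(38, 88, 36) = 36
n2.2 (MIN): min(48, -69, -13) = -69
n2.3 (MIN): min(35, -15, -71, -86) = -86
n2 (MAX): max(36, -69, -86) = 36
n1.1 (MIN): min(34, 28, 85) = 28
n1.2 (MIN): min(-96, 5) = -96
n1.3 (MIN): min(58, -80) = -80
n1 (MAX): max(28, -96, -80) = 28
MIN prefers the lower value; n2=36, n1=28. n1 is better since 28 < 36.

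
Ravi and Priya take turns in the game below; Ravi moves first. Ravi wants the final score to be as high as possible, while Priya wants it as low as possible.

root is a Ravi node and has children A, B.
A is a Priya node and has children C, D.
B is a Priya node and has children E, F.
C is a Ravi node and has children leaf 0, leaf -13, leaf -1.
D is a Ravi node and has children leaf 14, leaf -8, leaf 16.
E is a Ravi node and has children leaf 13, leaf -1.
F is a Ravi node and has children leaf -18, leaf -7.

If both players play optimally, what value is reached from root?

C (Ravi): max(0, -13, -1) = 0
D (Ravi): max(14, -8, 16) = 16
A (Priya): min(0, 16) = 0
E (Ravi): max(13, -1) = 13
F (Ravi): max(-18, -7) = -7
B (Priya): min(13, -7) = -7
root (Ravi): max(0, -7) = 0

0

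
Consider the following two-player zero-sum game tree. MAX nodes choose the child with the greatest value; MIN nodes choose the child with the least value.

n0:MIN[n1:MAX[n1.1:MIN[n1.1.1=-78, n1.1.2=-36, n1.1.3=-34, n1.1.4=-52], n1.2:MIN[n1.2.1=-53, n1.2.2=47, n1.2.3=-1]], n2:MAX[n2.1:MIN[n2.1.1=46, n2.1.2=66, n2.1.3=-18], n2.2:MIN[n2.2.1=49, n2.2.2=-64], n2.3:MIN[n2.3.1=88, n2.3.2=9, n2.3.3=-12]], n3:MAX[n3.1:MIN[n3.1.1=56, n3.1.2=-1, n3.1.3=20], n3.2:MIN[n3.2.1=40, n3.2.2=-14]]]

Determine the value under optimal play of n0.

-53

n1.1 (MIN): min(-78, -36, -34, -52) = -78
n1.2 (MIN): min(-53, 47, -1) = -53
n1 (MAX): max(-78, -53) = -53
n2.1 (MIN): min(46, 66, -18) = -18
n2.2 (MIN): min(49, -64) = -64
n2.3 (MIN): min(88, 9, -12) = -12
n2 (MAX): max(-18, -64, -12) = -12
n3.1 (MIN): min(56, -1, 20) = -1
n3.2 (MIN): min(40, -14) = -14
n3 (MAX): max(-1, -14) = -1
n0 (MIN): min(-53, -12, -1) = -53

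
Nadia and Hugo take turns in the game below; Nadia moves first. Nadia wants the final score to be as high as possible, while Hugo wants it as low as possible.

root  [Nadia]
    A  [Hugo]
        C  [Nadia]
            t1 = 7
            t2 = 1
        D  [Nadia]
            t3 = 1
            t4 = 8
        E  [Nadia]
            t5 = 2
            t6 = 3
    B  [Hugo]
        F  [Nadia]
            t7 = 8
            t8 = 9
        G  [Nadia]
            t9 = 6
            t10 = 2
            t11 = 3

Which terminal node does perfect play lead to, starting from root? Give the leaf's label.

t9

C (Nadia): max(7, 1) = 7
D (Nadia): max(1, 8) = 8
E (Nadia): max(2, 3) = 3
A (Hugo): min(7, 8, 3) = 3
F (Nadia): max(8, 9) = 9
G (Nadia): max(6, 2, 3) = 6
B (Hugo): min(9, 6) = 6
root (Nadia): max(3, 6) = 6
At root, Nadia picks B (highest: 6).
At B, Hugo picks G (lowest: 6).
At G, Nadia picks t9 (highest: 6).
Terminal value 6.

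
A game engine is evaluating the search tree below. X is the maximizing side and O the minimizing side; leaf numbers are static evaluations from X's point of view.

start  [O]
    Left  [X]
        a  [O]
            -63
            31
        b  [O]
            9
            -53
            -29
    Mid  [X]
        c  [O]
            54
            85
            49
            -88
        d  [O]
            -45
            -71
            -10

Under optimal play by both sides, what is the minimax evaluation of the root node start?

-71

a (O): min(-63, 31) = -63
b (O): min(9, -53, -29) = -53
Left (X): max(-63, -53) = -53
c (O): min(54, 85, 49, -88) = -88
d (O): min(-45, -71, -10) = -71
Mid (X): max(-88, -71) = -71
start (O): min(-53, -71) = -71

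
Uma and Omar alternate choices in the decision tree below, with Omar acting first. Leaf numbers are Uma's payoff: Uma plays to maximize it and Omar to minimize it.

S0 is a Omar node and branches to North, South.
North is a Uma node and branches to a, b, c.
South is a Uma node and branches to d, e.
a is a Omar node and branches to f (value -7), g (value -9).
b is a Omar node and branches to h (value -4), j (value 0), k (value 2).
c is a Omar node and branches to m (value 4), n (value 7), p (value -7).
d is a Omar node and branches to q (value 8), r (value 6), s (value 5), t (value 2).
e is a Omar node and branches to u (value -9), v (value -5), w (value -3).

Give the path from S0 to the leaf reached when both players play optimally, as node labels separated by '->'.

S0 -> North -> b -> h

a (Omar): min(-7, -9) = -9
b (Omar): min(-4, 0, 2) = -4
c (Omar): min(4, 7, -7) = -7
North (Uma): max(-9, -4, -7) = -4
d (Omar): min(8, 6, 5, 2) = 2
e (Omar): min(-9, -5, -3) = -9
South (Uma): max(2, -9) = 2
S0 (Omar): min(-4, 2) = -4
At S0, Omar picks North (lowest: -4).
At North, Uma picks b (highest: -4).
At b, Omar picks h (lowest: -4).
Terminal value -4.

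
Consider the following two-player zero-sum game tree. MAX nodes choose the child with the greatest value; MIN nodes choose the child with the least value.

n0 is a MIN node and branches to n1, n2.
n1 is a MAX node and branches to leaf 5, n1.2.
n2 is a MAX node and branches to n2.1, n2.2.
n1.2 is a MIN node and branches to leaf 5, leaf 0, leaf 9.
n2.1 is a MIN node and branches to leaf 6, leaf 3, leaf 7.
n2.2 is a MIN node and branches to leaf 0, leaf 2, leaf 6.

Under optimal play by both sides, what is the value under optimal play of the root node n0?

3

n1.2 (MIN): min(5, 0, 9) = 0
n1 (MAX): max(5, 0) = 5
n2.1 (MIN): min(6, 3, 7) = 3
n2.2 (MIN): min(0, 2, 6) = 0
n2 (MAX): max(3, 0) = 3
n0 (MIN): min(5, 3) = 3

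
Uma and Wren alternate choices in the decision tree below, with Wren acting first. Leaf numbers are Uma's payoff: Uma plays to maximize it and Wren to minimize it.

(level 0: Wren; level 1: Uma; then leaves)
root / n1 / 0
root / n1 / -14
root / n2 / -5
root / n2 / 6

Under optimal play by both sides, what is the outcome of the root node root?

n1 (Uma): max(0, -14) = 0
n2 (Uma): max(-5, 6) = 6
root (Wren): min(0, 6) = 0

0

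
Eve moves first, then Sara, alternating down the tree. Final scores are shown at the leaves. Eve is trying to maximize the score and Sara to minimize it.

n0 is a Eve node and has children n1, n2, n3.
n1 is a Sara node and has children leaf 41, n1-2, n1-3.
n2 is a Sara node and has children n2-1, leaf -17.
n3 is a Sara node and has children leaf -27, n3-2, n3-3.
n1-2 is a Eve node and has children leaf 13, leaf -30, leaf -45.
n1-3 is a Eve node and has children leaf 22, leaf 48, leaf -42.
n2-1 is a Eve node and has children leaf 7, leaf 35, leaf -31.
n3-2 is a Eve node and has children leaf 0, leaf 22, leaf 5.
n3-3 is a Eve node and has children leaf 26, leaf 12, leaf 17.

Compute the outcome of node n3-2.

n3-2 (Eve): max(0, 22, 5) = 22

22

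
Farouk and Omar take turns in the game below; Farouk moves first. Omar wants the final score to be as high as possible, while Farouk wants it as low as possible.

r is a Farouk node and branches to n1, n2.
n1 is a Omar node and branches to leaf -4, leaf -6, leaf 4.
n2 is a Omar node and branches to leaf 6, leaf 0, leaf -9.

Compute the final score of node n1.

4

n1 (Omar): max(-4, -6, 4) = 4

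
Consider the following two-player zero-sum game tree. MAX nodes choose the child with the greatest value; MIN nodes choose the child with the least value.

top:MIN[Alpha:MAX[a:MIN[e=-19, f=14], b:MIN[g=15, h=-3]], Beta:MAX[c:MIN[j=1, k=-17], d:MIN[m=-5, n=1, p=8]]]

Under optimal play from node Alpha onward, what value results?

-3

a (MIN): min(-19, 14) = -19
b (MIN): min(15, -3) = -3
Alpha (MAX): max(-19, -3) = -3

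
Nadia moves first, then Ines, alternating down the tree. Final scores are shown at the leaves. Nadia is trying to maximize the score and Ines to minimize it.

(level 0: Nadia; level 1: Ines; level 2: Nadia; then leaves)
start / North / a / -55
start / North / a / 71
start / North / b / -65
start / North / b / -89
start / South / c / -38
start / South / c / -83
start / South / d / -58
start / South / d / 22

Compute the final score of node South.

-38

c (Nadia): max(-38, -83) = -38
d (Nadia): max(-58, 22) = 22
South (Ines): min(-38, 22) = -38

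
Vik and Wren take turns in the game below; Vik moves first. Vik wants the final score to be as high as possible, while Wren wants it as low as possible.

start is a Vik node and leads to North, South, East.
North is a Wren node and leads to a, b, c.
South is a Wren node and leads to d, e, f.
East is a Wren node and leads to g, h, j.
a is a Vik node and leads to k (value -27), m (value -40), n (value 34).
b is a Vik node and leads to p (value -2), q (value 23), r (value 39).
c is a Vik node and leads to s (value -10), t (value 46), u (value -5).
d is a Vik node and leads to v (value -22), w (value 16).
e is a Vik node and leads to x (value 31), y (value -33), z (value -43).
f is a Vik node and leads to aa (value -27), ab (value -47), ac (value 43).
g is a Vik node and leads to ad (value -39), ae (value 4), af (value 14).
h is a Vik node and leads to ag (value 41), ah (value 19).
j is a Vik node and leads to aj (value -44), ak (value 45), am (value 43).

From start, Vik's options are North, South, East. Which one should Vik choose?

a (Vik): max(-27, -40, 34) = 34
b (Vik): max(-2, 23, 39) = 39
c (Vik): max(-10, 46, -5) = 46
North (Wren): min(34, 39, 46) = 34
d (Vik): max(-22, 16) = 16
e (Vik): max(31, -33, -43) = 31
f (Vik): max(-27, -47, 43) = 43
South (Wren): min(16, 31, 43) = 16
g (Vik): max(-39, 4, 14) = 14
h (Vik): max(41, 19) = 41
j (Vik): max(-44, 45, 43) = 45
East (Wren): min(14, 41, 45) = 14
start (Vik): max(34, 16, 14) = 34
Vik at start wants the highest of {North=34, South=16, East=14}, so chooses North.

North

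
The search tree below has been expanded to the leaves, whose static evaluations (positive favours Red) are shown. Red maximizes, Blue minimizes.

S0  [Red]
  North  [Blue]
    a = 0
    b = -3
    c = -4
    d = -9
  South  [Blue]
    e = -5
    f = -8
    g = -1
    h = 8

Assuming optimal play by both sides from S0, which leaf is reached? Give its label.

North (Blue): min(0, -3, -4, -9) = -9
South (Blue): min(-5, -8, -1, 8) = -8
S0 (Red): max(-9, -8) = -8
At S0, Red picks South (highest: -8).
At South, Blue picks f (lowest: -8).
Terminal value -8.

f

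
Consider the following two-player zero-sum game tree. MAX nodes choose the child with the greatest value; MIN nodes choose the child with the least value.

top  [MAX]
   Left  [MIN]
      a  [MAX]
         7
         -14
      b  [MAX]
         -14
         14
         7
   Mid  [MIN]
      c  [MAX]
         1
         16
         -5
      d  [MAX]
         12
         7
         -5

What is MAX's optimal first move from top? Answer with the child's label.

Mid

a (MAX): max(7, -14) = 7
b (MAX): max(-14, 14, 7) = 14
Left (MIN): min(7, 14) = 7
c (MAX): max(1, 16, -5) = 16
d (MAX): max(12, 7, -5) = 12
Mid (MIN): min(16, 12) = 12
top (MAX): max(7, 12) = 12
MAX at top wants the highest of {Left=7, Mid=12}, so chooses Mid.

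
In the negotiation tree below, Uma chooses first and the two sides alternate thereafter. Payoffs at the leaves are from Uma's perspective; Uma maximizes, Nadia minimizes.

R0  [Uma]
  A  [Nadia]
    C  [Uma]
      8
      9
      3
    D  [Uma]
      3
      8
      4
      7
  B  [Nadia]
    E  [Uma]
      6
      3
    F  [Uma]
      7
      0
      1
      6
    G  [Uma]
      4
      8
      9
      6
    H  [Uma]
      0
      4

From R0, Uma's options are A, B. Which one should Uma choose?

C (Uma): max(8, 9, 3) = 9
D (Uma): max(3, 8, 4, 7) = 8
A (Nadia): min(9, 8) = 8
E (Uma): max(6, 3) = 6
F (Uma): max(7, 0, 1, 6) = 7
G (Uma): max(4, 8, 9, 6) = 9
H (Uma): max(0, 4) = 4
B (Nadia): min(6, 7, 9, 4) = 4
R0 (Uma): max(8, 4) = 8
Uma at R0 wants the highest of {A=8, B=4}, so chooses A.

A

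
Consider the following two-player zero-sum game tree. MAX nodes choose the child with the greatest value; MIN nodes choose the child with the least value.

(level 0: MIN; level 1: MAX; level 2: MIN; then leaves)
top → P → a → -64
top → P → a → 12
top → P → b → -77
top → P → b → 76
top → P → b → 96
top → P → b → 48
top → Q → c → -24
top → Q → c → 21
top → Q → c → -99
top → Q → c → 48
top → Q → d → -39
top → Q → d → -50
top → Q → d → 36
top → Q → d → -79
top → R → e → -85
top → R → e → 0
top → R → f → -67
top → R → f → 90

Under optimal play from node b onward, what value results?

b (MIN): min(-77, 76, 96, 48) = -77

-77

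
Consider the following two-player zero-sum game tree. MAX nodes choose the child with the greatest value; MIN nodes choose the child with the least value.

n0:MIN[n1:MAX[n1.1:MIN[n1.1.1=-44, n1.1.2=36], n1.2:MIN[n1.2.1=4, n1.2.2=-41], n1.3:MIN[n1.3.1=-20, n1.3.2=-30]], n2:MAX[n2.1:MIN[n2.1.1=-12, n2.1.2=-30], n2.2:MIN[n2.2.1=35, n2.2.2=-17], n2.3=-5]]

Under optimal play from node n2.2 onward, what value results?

-17

n2.2 (MIN): min(35, -17) = -17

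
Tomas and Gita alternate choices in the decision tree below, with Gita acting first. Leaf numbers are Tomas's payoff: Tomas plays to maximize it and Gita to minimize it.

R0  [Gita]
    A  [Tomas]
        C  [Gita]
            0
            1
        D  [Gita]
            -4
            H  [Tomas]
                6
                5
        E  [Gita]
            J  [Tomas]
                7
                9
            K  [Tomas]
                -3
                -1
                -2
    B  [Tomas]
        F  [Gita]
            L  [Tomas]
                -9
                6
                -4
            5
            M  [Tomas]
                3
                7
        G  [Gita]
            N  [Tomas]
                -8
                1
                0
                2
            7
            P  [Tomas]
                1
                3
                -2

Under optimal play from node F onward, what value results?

L (Tomas): max(-9, 6, -4) = 6
M (Tomas): max(3, 7) = 7
F (Gita): min(6, 5, 7) = 5

5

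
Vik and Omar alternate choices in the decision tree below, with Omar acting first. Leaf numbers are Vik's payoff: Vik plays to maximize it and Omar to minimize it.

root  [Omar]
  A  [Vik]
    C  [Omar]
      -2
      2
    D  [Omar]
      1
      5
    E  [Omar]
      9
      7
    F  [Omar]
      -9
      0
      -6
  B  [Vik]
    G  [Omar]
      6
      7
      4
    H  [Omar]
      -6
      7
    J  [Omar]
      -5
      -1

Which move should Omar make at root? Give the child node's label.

B

C (Omar): min(-2, 2) = -2
D (Omar): min(1, 5) = 1
E (Omar): min(9, 7) = 7
F (Omar): min(-9, 0, -6) = -9
A (Vik): max(-2, 1, 7, -9) = 7
G (Omar): min(6, 7, 4) = 4
H (Omar): min(-6, 7) = -6
J (Omar): min(-5, -1) = -5
B (Vik): max(4, -6, -5) = 4
root (Omar): min(7, 4) = 4
Omar at root wants the lowest of {A=7, B=4}, so chooses B.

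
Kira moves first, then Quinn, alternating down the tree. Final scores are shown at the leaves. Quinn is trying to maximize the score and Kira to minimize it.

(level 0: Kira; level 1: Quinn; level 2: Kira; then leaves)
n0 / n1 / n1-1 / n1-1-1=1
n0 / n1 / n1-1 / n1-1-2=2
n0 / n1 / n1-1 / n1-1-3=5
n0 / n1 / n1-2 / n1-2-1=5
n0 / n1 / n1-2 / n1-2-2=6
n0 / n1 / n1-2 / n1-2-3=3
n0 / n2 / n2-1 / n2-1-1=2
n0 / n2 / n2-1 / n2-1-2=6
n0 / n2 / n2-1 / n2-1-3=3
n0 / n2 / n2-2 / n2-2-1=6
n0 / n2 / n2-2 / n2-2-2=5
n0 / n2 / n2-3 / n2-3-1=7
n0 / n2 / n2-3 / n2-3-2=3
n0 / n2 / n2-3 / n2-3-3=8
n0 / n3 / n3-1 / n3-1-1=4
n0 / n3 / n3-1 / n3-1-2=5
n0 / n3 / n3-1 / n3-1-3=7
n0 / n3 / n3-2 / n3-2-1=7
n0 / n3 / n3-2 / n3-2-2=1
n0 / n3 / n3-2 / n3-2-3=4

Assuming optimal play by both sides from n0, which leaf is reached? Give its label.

n1-2-3

n1-1 (Kira): min(1, 2, 5) = 1
n1-2 (Kira): min(5, 6, 3) = 3
n1 (Quinn): max(1, 3) = 3
n2-1 (Kira): min(2, 6, 3) = 2
n2-2 (Kira): min(6, 5) = 5
n2-3 (Kira): min(7, 3, 8) = 3
n2 (Quinn): max(2, 5, 3) = 5
n3-1 (Kira): min(4, 5, 7) = 4
n3-2 (Kira): min(7, 1, 4) = 1
n3 (Quinn): max(4, 1) = 4
n0 (Kira): min(3, 5, 4) = 3
At n0, Kira picks n1 (lowest: 3).
At n1, Quinn picks n1-2 (highest: 3).
At n1-2, Kira picks n1-2-3 (lowest: 3).
Terminal value 3.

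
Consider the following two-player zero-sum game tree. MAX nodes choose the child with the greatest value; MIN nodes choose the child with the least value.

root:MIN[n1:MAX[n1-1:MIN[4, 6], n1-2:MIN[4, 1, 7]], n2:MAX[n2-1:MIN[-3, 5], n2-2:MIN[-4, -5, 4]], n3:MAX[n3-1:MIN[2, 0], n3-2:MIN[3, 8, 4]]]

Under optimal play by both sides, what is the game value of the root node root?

-3

n1-1 (MIN): min(4, 6) = 4
n1-2 (MIN): min(4, 1, 7) = 1
n1 (MAX): max(4, 1) = 4
n2-1 (MIN): min(-3, 5) = -3
n2-2 (MIN): min(-4, -5, 4) = -5
n2 (MAX): max(-3, -5) = -3
n3-1 (MIN): min(2, 0) = 0
n3-2 (MIN): min(3, 8, 4) = 3
n3 (MAX): max(0, 3) = 3
root (MIN): min(4, -3, 3) = -3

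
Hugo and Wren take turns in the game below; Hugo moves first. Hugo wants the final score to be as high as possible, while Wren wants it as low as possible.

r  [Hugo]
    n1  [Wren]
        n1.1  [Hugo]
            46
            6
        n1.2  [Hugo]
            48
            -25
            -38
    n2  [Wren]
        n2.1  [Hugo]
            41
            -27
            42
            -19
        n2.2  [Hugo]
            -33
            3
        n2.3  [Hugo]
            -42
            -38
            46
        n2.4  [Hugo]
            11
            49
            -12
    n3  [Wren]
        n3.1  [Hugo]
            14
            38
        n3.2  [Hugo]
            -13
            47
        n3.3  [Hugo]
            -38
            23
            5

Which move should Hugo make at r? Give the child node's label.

n1

n1.1 (Hugo): max(46, 6) = 46
n1.2 (Hugo): max(48, -25, -38) = 48
n1 (Wren): min(46, 48) = 46
n2.1 (Hugo): max(41, -27, 42, -19) = 42
n2.2 (Hugo): max(-33, 3) = 3
n2.3 (Hugo): max(-42, -38, 46) = 46
n2.4 (Hugo): max(11, 49, -12) = 49
n2 (Wren): min(42, 3, 46, 49) = 3
n3.1 (Hugo): max(14, 38) = 38
n3.2 (Hugo): max(-13, 47) = 47
n3.3 (Hugo): max(-38, 23, 5) = 23
n3 (Wren): min(38, 47, 23) = 23
r (Hugo): max(46, 3, 23) = 46
Hugo at r wants the highest of {n1=46, n2=3, n3=23}, so chooses n1.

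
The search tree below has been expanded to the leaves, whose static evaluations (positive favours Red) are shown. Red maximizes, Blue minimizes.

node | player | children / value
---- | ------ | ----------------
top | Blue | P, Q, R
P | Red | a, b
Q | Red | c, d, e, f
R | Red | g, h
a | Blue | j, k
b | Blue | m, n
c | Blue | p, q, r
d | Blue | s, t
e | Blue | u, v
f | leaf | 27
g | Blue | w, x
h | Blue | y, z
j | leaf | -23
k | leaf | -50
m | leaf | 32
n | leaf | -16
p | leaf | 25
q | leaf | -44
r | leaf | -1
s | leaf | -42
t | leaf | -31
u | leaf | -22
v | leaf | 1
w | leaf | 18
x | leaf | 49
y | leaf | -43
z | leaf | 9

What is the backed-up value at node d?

d (Blue): min(-42, -31) = -42

-42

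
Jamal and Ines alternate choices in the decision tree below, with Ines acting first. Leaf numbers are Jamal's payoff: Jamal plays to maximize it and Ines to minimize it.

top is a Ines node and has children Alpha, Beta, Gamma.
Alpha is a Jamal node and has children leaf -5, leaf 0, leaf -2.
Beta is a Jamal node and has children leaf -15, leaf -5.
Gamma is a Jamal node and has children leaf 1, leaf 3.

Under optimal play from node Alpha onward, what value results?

Alpha (Jamal): max(-5, 0, -2) = 0

0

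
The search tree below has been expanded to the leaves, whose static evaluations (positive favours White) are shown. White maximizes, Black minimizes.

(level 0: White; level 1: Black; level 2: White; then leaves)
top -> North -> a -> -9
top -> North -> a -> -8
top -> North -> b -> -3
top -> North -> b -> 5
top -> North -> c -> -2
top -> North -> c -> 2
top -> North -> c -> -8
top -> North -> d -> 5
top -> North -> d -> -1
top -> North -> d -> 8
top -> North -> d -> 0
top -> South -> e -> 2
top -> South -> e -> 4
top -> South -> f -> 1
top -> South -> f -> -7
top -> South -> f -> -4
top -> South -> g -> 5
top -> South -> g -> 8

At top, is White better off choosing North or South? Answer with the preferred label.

a (White): max(-9, -8) = -8
b (White): max(-3, 5) = 5
c (White): max(-2, 2, -8) = 2
d (White): max(5, -1, 8, 0) = 8
North (Black): min(-8, 5, 2, 8) = -8
e (White): max(2, 4) = 4
f (White): max(1, -7, -4) = 1
g (White): max(5, 8) = 8
South (Black): min(4, 1, 8) = 1
White prefers the higher value; North=-8, South=1. South is better since 1 > -8.

South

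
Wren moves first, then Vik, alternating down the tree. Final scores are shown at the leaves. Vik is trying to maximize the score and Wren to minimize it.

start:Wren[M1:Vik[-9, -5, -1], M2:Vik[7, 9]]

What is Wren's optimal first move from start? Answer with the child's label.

M1 (Vik): max(-9, -5, -1) = -1
M2 (Vik): max(7, 9) = 9
start (Wren): min(-1, 9) = -1
Wren at start wants the lowest of {M1=-1, M2=9}, so chooses M1.

M1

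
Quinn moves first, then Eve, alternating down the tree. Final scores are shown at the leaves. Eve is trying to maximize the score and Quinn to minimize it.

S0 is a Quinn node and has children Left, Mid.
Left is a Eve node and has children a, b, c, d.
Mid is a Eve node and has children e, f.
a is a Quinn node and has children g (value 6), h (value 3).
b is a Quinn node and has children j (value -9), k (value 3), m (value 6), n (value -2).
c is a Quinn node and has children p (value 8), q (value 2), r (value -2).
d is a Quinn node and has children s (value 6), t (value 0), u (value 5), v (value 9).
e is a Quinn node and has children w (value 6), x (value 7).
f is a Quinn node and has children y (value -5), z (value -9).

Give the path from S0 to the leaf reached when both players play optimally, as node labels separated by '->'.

a (Quinn): min(6, 3) = 3
b (Quinn): min(-9, 3, 6, -2) = -9
c (Quinn): min(8, 2, -2) = -2
d (Quinn): min(6, 0, 5, 9) = 0
Left (Eve): max(3, -9, -2, 0) = 3
e (Quinn): min(6, 7) = 6
f (Quinn): min(-5, -9) = -9
Mid (Eve): max(6, -9) = 6
S0 (Quinn): min(3, 6) = 3
At S0, Quinn picks Left (lowest: 3).
At Left, Eve picks a (highest: 3).
At a, Quinn picks h (lowest: 3).
Terminal value 3.

S0 -> Left -> a -> h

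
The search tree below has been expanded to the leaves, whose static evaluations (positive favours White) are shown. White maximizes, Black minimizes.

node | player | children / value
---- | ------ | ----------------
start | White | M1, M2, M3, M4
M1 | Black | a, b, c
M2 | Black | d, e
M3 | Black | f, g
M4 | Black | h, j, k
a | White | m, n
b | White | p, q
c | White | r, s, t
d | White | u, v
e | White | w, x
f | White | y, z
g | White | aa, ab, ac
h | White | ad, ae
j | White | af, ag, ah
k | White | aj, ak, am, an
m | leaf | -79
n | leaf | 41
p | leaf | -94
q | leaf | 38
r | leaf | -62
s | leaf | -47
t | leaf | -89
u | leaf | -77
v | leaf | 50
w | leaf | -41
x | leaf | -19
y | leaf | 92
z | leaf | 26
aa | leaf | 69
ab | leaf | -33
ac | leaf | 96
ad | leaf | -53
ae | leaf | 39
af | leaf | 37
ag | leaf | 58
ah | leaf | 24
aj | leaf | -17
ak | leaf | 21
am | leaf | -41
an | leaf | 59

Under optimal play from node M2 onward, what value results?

-19

d (White): max(-77, 50) = 50
e (White): max(-41, -19) = -19
M2 (Black): min(50, -19) = -19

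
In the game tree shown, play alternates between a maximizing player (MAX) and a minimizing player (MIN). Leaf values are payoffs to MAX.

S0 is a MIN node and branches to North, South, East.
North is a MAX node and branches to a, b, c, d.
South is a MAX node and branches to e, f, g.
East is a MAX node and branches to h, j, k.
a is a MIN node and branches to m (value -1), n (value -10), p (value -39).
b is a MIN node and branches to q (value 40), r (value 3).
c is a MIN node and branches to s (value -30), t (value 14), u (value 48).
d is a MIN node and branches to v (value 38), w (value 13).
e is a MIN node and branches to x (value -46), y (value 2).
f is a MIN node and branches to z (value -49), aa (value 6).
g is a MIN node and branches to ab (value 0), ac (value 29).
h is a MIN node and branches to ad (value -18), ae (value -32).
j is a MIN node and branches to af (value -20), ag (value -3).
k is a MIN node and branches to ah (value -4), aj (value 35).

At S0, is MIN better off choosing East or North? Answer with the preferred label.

h (MIN): min(-18, -32) = -32
j (MIN): min(-20, -3) = -20
k (MIN): min(-4, 35) = -4
East (MAX): max(-32, -20, -4) = -4
a (MIN): min(-1, -10, -39) = -39
b (MIN): min(40, 3) = 3
c (MIN): min(-30, 14, 48) = -30
d (MIN): min(38, 13) = 13
North (MAX): max(-39, 3, -30, 13) = 13
MIN prefers the lower value; East=-4, North=13. East is better since -4 < 13.

East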